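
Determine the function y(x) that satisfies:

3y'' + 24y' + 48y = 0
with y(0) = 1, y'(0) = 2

General solution: y = (C₁ + C₂x)e^(-4x)
Repeated root r = -4
Applying ICs: C₁ = 1, C₂ = 6
Particular solution: y = (1 + 6x)e^(-4x)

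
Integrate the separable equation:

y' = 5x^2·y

Separating variables and integrating:
ln|y| = 5x^3/3 + C

General solution: y = Ce^(5x^3/3)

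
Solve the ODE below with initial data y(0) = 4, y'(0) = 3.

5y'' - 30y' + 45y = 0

General solution: y = (C₁ + C₂x)e^(3x)
Repeated root r = 3
Applying ICs: C₁ = 4, C₂ = -9
Particular solution: y = (4 - 9x)e^(3x)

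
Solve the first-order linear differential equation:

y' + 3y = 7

Using integrating factor method:

General solution: y = 7/3 + Ce^(-3x)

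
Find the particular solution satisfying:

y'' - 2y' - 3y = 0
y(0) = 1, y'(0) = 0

General solution: y = C₁e^(3x) + C₂e^(-x)
Applying ICs: C₁ = 1/4, C₂ = 3/4
Particular solution: y = (1/4)e^(3x) + (3/4)e^(-x)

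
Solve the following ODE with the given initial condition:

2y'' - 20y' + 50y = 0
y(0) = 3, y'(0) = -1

General solution: y = (C₁ + C₂x)e^(5x)
Repeated root r = 5
Applying ICs: C₁ = 3, C₂ = -16
Particular solution: y = (3 - 16x)e^(5x)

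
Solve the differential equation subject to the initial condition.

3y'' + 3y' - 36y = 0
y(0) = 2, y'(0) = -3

General solution: y = C₁e^(3x) + C₂e^(-4x)
Applying ICs: C₁ = 5/7, C₂ = 9/7
Particular solution: y = (5/7)e^(3x) + (9/7)e^(-4x)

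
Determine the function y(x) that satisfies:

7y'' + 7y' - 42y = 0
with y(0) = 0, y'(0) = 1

General solution: y = C₁e^(2x) + C₂e^(-3x)
Applying ICs: C₁ = 1/5, C₂ = -1/5
Particular solution: y = (1/5)e^(2x) - (1/5)e^(-3x)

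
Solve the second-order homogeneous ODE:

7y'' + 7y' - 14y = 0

Characteristic equation: 7r² + 7r - 14 = 0
Divide by 7: r² + r - 2 = 0
Roots: r = 1, -2 (distinct real)
General solution: y = C₁e^x + C₂e^(-2x)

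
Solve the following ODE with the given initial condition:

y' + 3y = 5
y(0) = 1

General solution: y = 5/3 + Ce^(-3x)
Applying y(0) = 1: C = 1 - 5/3 = -2/3
Particular solution: y = 5/3 - (2/3)e^(-3x)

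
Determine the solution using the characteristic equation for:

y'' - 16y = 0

Characteristic equation: r² - 16 = 0
Roots: r = 4, -4 (distinct real)
General solution: y = C₁e^(4x) + C₂e^(-4x)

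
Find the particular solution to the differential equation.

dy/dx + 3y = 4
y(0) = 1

General solution: y = 4/3 + Ce^(-3x)
Applying y(0) = 1: C = 1 - 4/3 = -1/3
Particular solution: y = 4/3 - (1/3)e^(-3x)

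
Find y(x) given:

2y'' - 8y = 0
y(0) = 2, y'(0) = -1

General solution: y = C₁e^(2x) + C₂e^(-2x)
Applying ICs: C₁ = 3/4, C₂ = 5/4
Particular solution: y = (3/4)e^(2x) + (5/4)e^(-2x)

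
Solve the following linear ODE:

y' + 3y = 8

Using integrating factor method:

General solution: y = 8/3 + Ce^(-3x)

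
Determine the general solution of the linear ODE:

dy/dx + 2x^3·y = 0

Using integrating factor method:

General solution: y = Ce^(-x^4/2)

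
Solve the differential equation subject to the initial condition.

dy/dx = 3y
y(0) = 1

General solution: y = Ce^(3x)
Applying IC y(0) = 1:
Particular solution: y = e^(3x)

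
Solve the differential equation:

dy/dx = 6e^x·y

Separating variables and integrating:
ln|y| = 6e^x + C

General solution: y = Ce^(6e^x)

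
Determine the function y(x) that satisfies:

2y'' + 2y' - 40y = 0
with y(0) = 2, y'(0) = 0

General solution: y = C₁e^(4x) + C₂e^(-5x)
Applying ICs: C₁ = 10/9, C₂ = 8/9
Particular solution: y = (10/9)e^(4x) + (8/9)e^(-5x)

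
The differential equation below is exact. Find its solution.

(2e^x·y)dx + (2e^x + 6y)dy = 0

Verify exactness: ∂M/∂y = ∂N/∂x ✓
Find F(x,y) such that ∂F/∂x = M, ∂F/∂y = N
Solution: 2e^x·y + 3y² = C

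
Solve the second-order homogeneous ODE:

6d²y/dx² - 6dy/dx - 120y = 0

Characteristic equation: 6r² - 6r - 120 = 0
Divide by 6: r² - r - 20 = 0
Roots: r = 5, -4 (distinct real)
General solution: y = C₁e^(5x) + C₂e^(-4x)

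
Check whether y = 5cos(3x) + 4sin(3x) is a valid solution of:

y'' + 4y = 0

Verification:
y'' = -45cos(3x) - 36sin(3x)
y'' + 4y ≠ 0 (frequency mismatch: got 9 instead of 4)

No, it is not a solution.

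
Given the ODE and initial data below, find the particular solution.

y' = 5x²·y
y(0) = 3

General solution: y = Ce^(5x³/3)
Applying IC y(0) = 3:
Particular solution: y = 3e^(5x³/3)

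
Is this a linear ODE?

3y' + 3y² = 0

No. Nonlinear (y² term)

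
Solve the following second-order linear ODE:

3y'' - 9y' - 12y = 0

Characteristic equation: 3r² - 9r - 12 = 0
Divide by 3: r² - 3r - 4 = 0
Roots: r = 4, -1 (distinct real)
General solution: y = C₁e^(4x) + C₂e^(-x)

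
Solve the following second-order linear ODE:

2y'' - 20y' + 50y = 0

Characteristic equation: 2r² - 20r + 50 = 0
Divide by 2: r² - 10r + 25 = 0
Factored: (r - 5)² = 0
Repeated root: r = 5
General solution: y = (C₁ + C₂x)e^(5x)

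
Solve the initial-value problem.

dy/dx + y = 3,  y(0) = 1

General solution: y = 3 + Ce^(-x)
Applying y(0) = 1: C = 1 - 3 = -2
Particular solution: y = 3 - 2e^(-x)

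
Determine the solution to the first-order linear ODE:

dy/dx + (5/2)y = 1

Using integrating factor method:

General solution: y = 2/5 + Ce^(-5x/2)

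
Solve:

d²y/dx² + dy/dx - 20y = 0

Characteristic equation: r² + r - 20 = 0
Roots: r = 4, -5 (distinct real)
General solution: y = C₁e^(4x) + C₂e^(-5x)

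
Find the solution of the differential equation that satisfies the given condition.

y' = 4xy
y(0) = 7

General solution: y = Ce^(2x²)
Applying IC y(0) = 7:
Particular solution: y = 7e^(2x²)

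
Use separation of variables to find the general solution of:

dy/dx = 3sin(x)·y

Separating variables and integrating:
ln|y| = -3cos(x) + C

General solution: y = Ce^(-3cos(x))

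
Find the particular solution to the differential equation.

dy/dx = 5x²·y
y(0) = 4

General solution: y = Ce^(5x³/3)
Applying IC y(0) = 4:
Particular solution: y = 4e^(5x³/3)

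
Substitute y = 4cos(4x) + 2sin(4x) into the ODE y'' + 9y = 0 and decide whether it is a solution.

Verification:
y'' = -64cos(4x) - 32sin(4x)
y'' + 9y ≠ 0 (frequency mismatch: got 16 instead of 9)

No, it is not a solution.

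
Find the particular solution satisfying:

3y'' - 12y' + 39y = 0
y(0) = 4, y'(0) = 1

General solution: y = e^(2x)(C₁cos(3x) + C₂sin(3x))
Complex roots r = 2 ± 3i
Applying ICs: C₁ = 4, C₂ = -7/3
Particular solution: y = e^(2x)(4cos(3x) - (7/3)sin(3x))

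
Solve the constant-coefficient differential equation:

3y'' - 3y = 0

Characteristic equation: 3r² - 3 = 0
Divide by 3: r² - 1 = 0
Roots: r = 1, -1 (distinct real)
General solution: y = C₁e^x + C₂e^(-x)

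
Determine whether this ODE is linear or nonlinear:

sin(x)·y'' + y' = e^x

Linear (y and its derivatives appear to the first power only, no products of y terms)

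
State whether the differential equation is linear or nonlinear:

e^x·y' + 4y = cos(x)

Linear (y and its derivatives appear to the first power only, no products of y terms)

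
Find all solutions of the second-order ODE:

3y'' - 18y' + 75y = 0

Characteristic equation: 3r² - 18r + 75 = 0
Divide by 3: r² - 6r + 25 = 0
Roots: r = 3 ± 4i (complex conjugates)
General solution: y = e^(3x)(C₁cos(4x) + C₂sin(4x))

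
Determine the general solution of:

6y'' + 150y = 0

Characteristic equation: 6r² + 150 = 0
Divide by 6: r² + 25 = 0
Roots: r = ±5i (complex conjugates)
General solution: y = C₁cos(5x) + C₂sin(5x)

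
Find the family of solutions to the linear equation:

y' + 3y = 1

Using integrating factor method:

General solution: y = 1/3 + Ce^(-3x)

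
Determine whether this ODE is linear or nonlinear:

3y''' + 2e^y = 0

Nonlinear (e^y is nonlinear in y)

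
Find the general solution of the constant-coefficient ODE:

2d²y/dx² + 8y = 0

Characteristic equation: 2r² + 8 = 0
Divide by 2: r² + 4 = 0
Roots: r = ±2i (complex conjugates)
General solution: y = C₁cos(2x) + C₂sin(2x)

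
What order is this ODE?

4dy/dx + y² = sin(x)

The order is 1 (highest derivative is of order 1).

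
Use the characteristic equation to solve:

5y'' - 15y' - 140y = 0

Characteristic equation: 5r² - 15r - 140 = 0
Divide by 5: r² - 3r - 28 = 0
Roots: r = 7, -4 (distinct real)
General solution: y = C₁e^(7x) + C₂e^(-4x)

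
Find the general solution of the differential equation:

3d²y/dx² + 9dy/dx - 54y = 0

Characteristic equation: 3r² + 9r - 54 = 0
Divide by 3: r² + 3r - 18 = 0
Roots: r = 3, -6 (distinct real)
General solution: y = C₁e^(3x) + C₂e^(-6x)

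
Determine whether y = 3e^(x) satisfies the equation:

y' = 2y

Verification:
y = 3e^(x)
y' = 3e^(x)
But 2y = 6e^(x)
y' ≠ 2y — the derivative does not match

No, it is not a solution.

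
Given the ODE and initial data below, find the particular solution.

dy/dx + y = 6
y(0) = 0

General solution: y = 6 + Ce^(-x)
Applying y(0) = 0: C = 0 - 6 = -6
Particular solution: y = 6 - 6e^(-x)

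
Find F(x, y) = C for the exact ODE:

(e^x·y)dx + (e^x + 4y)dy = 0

Verify exactness: ∂M/∂y = ∂N/∂x ✓
Find F(x,y) such that ∂F/∂x = M, ∂F/∂y = N
Solution: e^x·y + 2y² = C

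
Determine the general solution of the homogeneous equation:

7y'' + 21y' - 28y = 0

Characteristic equation: 7r² + 21r - 28 = 0
Divide by 7: r² + 3r - 4 = 0
Roots: r = 1, -4 (distinct real)
General solution: y = C₁e^x + C₂e^(-4x)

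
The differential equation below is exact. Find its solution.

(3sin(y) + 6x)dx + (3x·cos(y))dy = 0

Verify exactness: ∂M/∂y = ∂N/∂x ✓
Find F(x,y) such that ∂F/∂x = M, ∂F/∂y = N
Solution: 3x·sin(y) + 3x² = C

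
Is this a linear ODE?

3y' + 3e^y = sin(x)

No. Nonlinear (e^y is nonlinear in y)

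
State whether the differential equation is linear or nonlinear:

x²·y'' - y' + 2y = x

Linear (y and its derivatives appear to the first power only, no products of y terms)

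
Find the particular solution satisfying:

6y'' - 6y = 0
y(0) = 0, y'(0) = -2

General solution: y = C₁e^x + C₂e^(-x)
Applying ICs: C₁ = -1, C₂ = 1
Particular solution: y = -e^x + e^(-x)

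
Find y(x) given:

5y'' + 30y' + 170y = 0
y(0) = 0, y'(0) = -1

General solution: y = e^(-3x)(C₁cos(5x) + C₂sin(5x))
Complex roots r = -3 ± 5i
Applying ICs: C₁ = 0, C₂ = -1/5
Particular solution: y = e^(-3x)(-(1/5)sin(5x))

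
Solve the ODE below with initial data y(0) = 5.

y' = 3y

General solution: y = Ce^(3x)
Applying IC y(0) = 5:
Particular solution: y = 5e^(3x)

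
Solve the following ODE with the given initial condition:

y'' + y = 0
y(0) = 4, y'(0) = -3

General solution: y = C₁cos(x) + C₂sin(x)
Complex roots r = ±i
Applying ICs: C₁ = 4, C₂ = -3
Particular solution: y = 4cos(x) - 3sin(x)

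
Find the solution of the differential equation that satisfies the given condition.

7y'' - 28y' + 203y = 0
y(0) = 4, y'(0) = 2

General solution: y = e^(2x)(C₁cos(5x) + C₂sin(5x))
Complex roots r = 2 ± 5i
Applying ICs: C₁ = 4, C₂ = -6/5
Particular solution: y = e^(2x)(4cos(5x) - (6/5)sin(5x))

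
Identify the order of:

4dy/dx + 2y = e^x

The order is 1 (highest derivative is of order 1).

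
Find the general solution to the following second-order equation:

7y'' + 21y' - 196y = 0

Characteristic equation: 7r² + 21r - 196 = 0
Divide by 7: r² + 3r - 28 = 0
Roots: r = 4, -7 (distinct real)
General solution: y = C₁e^(4x) + C₂e^(-7x)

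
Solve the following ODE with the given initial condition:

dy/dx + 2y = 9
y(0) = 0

General solution: y = 9/2 + Ce^(-2x)
Applying y(0) = 0: C = 0 - 9/2 = -9/2
Particular solution: y = 9/2 - (9/2)e^(-2x)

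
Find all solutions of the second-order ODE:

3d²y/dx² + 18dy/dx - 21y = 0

Characteristic equation: 3r² + 18r - 21 = 0
Divide by 3: r² + 6r - 7 = 0
Roots: r = 1, -7 (distinct real)
General solution: y = C₁e^x + C₂e^(-7x)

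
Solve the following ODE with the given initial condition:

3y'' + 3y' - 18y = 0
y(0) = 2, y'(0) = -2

General solution: y = C₁e^(2x) + C₂e^(-3x)
Applying ICs: C₁ = 4/5, C₂ = 6/5
Particular solution: y = (4/5)e^(2x) + (6/5)e^(-3x)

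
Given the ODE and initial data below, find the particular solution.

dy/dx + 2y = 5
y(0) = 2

General solution: y = 5/2 + Ce^(-2x)
Applying y(0) = 2: C = 2 - 5/2 = -1/2
Particular solution: y = 5/2 - (1/2)e^(-2x)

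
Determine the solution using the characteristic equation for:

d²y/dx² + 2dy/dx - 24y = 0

Characteristic equation: r² + 2r - 24 = 0
Roots: r = 4, -6 (distinct real)
General solution: y = C₁e^(4x) + C₂e^(-6x)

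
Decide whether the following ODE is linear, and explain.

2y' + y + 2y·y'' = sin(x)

Nonlinear (y·y'' term)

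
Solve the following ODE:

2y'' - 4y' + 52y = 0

Characteristic equation: 2r² - 4r + 52 = 0
Divide by 2: r² - 2r + 26 = 0
Roots: r = 1 ± 5i (complex conjugates)
General solution: y = e^x(C₁cos(5x) + C₂sin(5x))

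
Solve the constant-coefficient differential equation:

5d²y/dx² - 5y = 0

Characteristic equation: 5r² - 5 = 0
Divide by 5: r² - 1 = 0
Roots: r = 1, -1 (distinct real)
General solution: y = C₁e^x + C₂e^(-x)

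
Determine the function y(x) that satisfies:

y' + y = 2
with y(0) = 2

General solution: y = 2 + Ce^(-x)
Applying y(0) = 2: C = 2 - 2 = 0
Particular solution: y = 2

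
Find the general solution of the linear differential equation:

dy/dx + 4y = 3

Using integrating factor method:

General solution: y = 3/4 + Ce^(-4x)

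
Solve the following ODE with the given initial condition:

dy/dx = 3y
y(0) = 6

General solution: y = Ce^(3x)
Applying IC y(0) = 6:
Particular solution: y = 6e^(3x)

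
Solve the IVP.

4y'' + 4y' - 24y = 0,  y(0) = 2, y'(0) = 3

General solution: y = C₁e^(2x) + C₂e^(-3x)
Applying ICs: C₁ = 9/5, C₂ = 1/5
Particular solution: y = (9/5)e^(2x) + (1/5)e^(-3x)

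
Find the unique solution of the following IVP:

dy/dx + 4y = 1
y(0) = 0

General solution: y = 1/4 + Ce^(-4x)
Applying y(0) = 0: C = 0 - 1/4 = -1/4
Particular solution: y = 1/4 - (1/4)e^(-4x)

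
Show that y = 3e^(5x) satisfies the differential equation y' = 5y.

Verification:
y = 3e^(5x)
y' = 15e^(5x)
5y = 15e^(5x)
y' = 5y ✓

Yes, it is a solution.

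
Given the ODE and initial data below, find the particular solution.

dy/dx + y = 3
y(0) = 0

General solution: y = 3 + Ce^(-x)
Applying y(0) = 0: C = 0 - 3 = -3
Particular solution: y = 3 - 3e^(-x)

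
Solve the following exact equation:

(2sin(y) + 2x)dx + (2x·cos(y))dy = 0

Verify exactness: ∂M/∂y = ∂N/∂x ✓
Find F(x,y) such that ∂F/∂x = M, ∂F/∂y = N
Solution: 2x·sin(y) + x² = C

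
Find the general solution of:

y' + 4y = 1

Using integrating factor method:

General solution: y = 1/4 + Ce^(-4x)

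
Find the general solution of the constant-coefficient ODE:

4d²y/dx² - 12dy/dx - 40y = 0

Characteristic equation: 4r² - 12r - 40 = 0
Divide by 4: r² - 3r - 10 = 0
Roots: r = 5, -2 (distinct real)
General solution: y = C₁e^(5x) + C₂e^(-2x)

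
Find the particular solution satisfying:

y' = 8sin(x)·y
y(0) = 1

General solution: y = Ce^(-8cos(x))
Applying IC y(0) = 1:
Particular solution: y = e^(8(1-cos(x)))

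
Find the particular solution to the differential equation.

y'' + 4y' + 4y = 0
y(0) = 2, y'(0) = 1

General solution: y = (C₁ + C₂x)e^(-2x)
Repeated root r = -2
Applying ICs: C₁ = 2, C₂ = 5
Particular solution: y = (2 + 5x)e^(-2x)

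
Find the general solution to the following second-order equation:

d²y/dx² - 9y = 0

Characteristic equation: r² - 9 = 0
Roots: r = 3, -3 (distinct real)
General solution: y = C₁e^(3x) + C₂e^(-3x)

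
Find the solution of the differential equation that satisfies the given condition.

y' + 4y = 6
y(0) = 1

General solution: y = 3/2 + Ce^(-4x)
Applying y(0) = 1: C = 1 - 3/2 = -1/2
Particular solution: y = 3/2 - (1/2)e^(-4x)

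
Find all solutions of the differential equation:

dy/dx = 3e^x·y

Separating variables and integrating:
ln|y| = 3e^x + C

General solution: y = Ce^(3e^x)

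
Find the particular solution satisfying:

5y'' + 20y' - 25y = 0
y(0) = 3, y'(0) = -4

General solution: y = C₁e^x + C₂e^(-5x)
Applying ICs: C₁ = 11/6, C₂ = 7/6
Particular solution: y = (11/6)e^x + (7/6)e^(-5x)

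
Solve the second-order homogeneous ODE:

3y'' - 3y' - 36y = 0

Characteristic equation: 3r² - 3r - 36 = 0
Divide by 3: r² - r - 12 = 0
Roots: r = 4, -3 (distinct real)
General solution: y = C₁e^(4x) + C₂e^(-3x)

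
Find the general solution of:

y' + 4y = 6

Using integrating factor method:

General solution: y = 3/2 + Ce^(-4x)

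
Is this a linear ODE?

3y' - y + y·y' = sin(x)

No. Nonlinear (product y·y')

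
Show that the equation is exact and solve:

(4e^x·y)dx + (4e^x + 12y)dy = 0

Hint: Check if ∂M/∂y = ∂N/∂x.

Verify exactness: ∂M/∂y = ∂N/∂x ✓
Find F(x,y) such that ∂F/∂x = M, ∂F/∂y = N
Solution: 4e^x·y + 6y² = C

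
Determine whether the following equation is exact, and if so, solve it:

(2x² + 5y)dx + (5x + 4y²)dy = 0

Verify exactness: ∂M/∂y = ∂N/∂x ✓
Find F(x,y) such that ∂F/∂x = M, ∂F/∂y = N
Solution: 2x³/3 + 5xy + 4y³/3 = C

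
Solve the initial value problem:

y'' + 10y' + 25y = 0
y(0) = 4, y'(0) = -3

General solution: y = (C₁ + C₂x)e^(-5x)
Repeated root r = -5
Applying ICs: C₁ = 4, C₂ = 17
Particular solution: y = (4 + 17x)e^(-5x)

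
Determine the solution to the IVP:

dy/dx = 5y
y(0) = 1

General solution: y = Ce^(5x)
Applying IC y(0) = 1:
Particular solution: y = e^(5x)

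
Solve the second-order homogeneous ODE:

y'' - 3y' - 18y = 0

Characteristic equation: r² - 3r - 18 = 0
Roots: r = 6, -3 (distinct real)
General solution: y = C₁e^(6x) + C₂e^(-3x)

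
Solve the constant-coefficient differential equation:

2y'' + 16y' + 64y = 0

Characteristic equation: 2r² + 16r + 64 = 0
Divide by 2: r² + 8r + 32 = 0
Roots: r = -4 ± 4i (complex conjugates)
General solution: y = e^(-4x)(C₁cos(4x) + C₂sin(4x))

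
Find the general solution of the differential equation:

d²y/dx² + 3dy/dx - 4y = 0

Characteristic equation: r² + 3r - 4 = 0
Roots: r = 1, -4 (distinct real)
General solution: y = C₁e^x + C₂e^(-4x)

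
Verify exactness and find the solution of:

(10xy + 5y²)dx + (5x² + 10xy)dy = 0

Verify exactness: ∂M/∂y = ∂N/∂x ✓
Find F(x,y) such that ∂F/∂x = M, ∂F/∂y = N
Solution: 5x²y + 5xy² = C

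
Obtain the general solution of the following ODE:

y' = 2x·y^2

Separating variables and integrating:
-1/y = x^2 + C

General solution: y^-1 = -x^2 + C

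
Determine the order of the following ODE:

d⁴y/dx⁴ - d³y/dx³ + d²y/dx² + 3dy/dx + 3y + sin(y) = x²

The order is 4 (highest derivative is of order 4).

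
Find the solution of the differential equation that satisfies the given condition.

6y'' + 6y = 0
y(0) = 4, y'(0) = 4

General solution: y = C₁cos(x) + C₂sin(x)
Complex roots r = ±i
Applying ICs: C₁ = 4, C₂ = 4
Particular solution: y = 4cos(x) + 4sin(x)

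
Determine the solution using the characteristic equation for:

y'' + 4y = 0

Characteristic equation: r² + 4 = 0
Roots: r = ±2i (complex conjugates)
General solution: y = C₁cos(2x) + C₂sin(2x)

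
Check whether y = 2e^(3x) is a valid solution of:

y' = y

Verification:
y = 2e^(3x)
y' = 6e^(3x)
But y = 2e^(3x)
y' ≠ y — the derivative does not match

No, it is not a solution.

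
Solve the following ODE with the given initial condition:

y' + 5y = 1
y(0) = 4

General solution: y = 1/5 + Ce^(-5x)
Applying y(0) = 4: C = 4 - 1/5 = 19/5
Particular solution: y = 1/5 + (19/5)e^(-5x)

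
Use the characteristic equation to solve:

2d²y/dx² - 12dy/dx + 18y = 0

Characteristic equation: 2r² - 12r + 18 = 0
Divide by 2: r² - 6r + 9 = 0
Factored: (r - 3)² = 0
Repeated root: r = 3
General solution: y = (C₁ + C₂x)e^(3x)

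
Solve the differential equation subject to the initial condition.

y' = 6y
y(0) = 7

General solution: y = Ce^(6x)
Applying IC y(0) = 7:
Particular solution: y = 7e^(6x)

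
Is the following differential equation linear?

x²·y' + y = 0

Yes. Linear (y and its derivatives appear to the first power only, no products of y terms)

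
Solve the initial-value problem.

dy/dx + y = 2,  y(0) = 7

General solution: y = 2 + Ce^(-x)
Applying y(0) = 7: C = 7 - 2 = 5
Particular solution: y = 2 + 5e^(-x)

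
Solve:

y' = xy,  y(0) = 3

General solution: y = Ce^(x²/2)
Applying IC y(0) = 3:
Particular solution: y = 3e^(x²/2)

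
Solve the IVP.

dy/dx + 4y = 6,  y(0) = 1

General solution: y = 3/2 + Ce^(-4x)
Applying y(0) = 1: C = 1 - 3/2 = -1/2
Particular solution: y = 3/2 - (1/2)e^(-4x)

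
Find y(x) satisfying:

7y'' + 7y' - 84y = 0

Characteristic equation: 7r² + 7r - 84 = 0
Divide by 7: r² + r - 12 = 0
Roots: r = 3, -4 (distinct real)
General solution: y = C₁e^(3x) + C₂e^(-4x)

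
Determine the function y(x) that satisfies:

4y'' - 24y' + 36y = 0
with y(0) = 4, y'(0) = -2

General solution: y = (C₁ + C₂x)e^(3x)
Repeated root r = 3
Applying ICs: C₁ = 4, C₂ = -14
Particular solution: y = (4 - 14x)e^(3x)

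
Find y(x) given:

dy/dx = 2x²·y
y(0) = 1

General solution: y = Ce^(2x³/3)
Applying IC y(0) = 1:
Particular solution: y = e^(2x³/3)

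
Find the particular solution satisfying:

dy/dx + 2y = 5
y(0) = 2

General solution: y = 5/2 + Ce^(-2x)
Applying y(0) = 2: C = 2 - 5/2 = -1/2
Particular solution: y = 5/2 - (1/2)e^(-2x)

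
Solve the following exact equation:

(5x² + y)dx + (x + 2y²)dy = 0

Verify exactness: ∂M/∂y = ∂N/∂x ✓
Find F(x,y) such that ∂F/∂x = M, ∂F/∂y = N
Solution: 5x³/3 + xy + 2y³/3 = C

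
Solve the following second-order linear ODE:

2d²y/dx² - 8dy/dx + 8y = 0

Characteristic equation: 2r² - 8r + 8 = 0
Divide by 2: r² - 4r + 4 = 0
Factored: (r - 2)² = 0
Repeated root: r = 2
General solution: y = (C₁ + C₂x)e^(2x)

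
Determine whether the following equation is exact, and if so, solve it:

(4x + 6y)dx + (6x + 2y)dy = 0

Verify exactness: ∂M/∂y = ∂N/∂x ✓
Find F(x,y) such that ∂F/∂x = M, ∂F/∂y = N
Solution: 2x² + 6xy + y² = C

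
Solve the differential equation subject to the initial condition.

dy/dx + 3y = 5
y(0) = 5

General solution: y = 5/3 + Ce^(-3x)
Applying y(0) = 5: C = 5 - 5/3 = 10/3
Particular solution: y = 5/3 + (10/3)e^(-3x)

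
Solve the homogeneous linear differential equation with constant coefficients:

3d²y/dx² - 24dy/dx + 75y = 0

Characteristic equation: 3r² - 24r + 75 = 0
Divide by 3: r² - 8r + 25 = 0
Roots: r = 4 ± 3i (complex conjugates)
General solution: y = e^(4x)(C₁cos(3x) + C₂sin(3x))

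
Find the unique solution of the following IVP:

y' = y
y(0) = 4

General solution: y = Ce^x
Applying IC y(0) = 4:
Particular solution: y = 4e^x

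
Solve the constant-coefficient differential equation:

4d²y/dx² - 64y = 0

Characteristic equation: 4r² - 64 = 0
Divide by 4: r² - 16 = 0
Roots: r = 4, -4 (distinct real)
General solution: y = C₁e^(4x) + C₂e^(-4x)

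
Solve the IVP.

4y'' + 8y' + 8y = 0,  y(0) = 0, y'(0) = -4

General solution: y = e^(-x)(C₁cos(x) + C₂sin(x))
Complex roots r = -1 ± i
Applying ICs: C₁ = 0, C₂ = -4
Particular solution: y = e^(-x)(-4sin(x))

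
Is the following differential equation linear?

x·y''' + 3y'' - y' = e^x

Yes. Linear (y and its derivatives appear to the first power only, no products of y terms)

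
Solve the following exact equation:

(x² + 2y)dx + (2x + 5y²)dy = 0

Verify exactness: ∂M/∂y = ∂N/∂x ✓
Find F(x,y) such that ∂F/∂x = M, ∂F/∂y = N
Solution: x³/3 + 2xy + 5y³/3 = C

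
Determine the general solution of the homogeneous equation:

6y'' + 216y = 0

Characteristic equation: 6r² + 216 = 0
Divide by 6: r² + 36 = 0
Roots: r = ±6i (complex conjugates)
General solution: y = C₁cos(6x) + C₂sin(6x)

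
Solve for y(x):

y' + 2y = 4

Using integrating factor method:

General solution: y = 2 + Ce^(-2x)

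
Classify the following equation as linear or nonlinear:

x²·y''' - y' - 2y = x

Linear (y and its derivatives appear to the first power only, no products of y terms)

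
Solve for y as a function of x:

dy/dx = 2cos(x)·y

Separating variables and integrating:
ln|y| = 2sin(x) + C

General solution: y = Ce^(2sin(x))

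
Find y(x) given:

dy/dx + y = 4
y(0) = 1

General solution: y = 4 + Ce^(-x)
Applying y(0) = 1: C = 1 - 4 = -3
Particular solution: y = 4 - 3e^(-x)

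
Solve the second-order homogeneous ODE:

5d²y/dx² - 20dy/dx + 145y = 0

Characteristic equation: 5r² - 20r + 145 = 0
Divide by 5: r² - 4r + 29 = 0
Roots: r = 2 ± 5i (complex conjugates)
General solution: y = e^(2x)(C₁cos(5x) + C₂sin(5x))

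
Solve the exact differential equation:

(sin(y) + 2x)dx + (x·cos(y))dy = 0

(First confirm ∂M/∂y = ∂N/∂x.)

Verify exactness: ∂M/∂y = ∂N/∂x ✓
Find F(x,y) such that ∂F/∂x = M, ∂F/∂y = N
Solution: x·sin(y) + x² = C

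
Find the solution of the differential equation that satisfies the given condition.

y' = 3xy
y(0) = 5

General solution: y = Ce^(3x²/2)
Applying IC y(0) = 5:
Particular solution: y = 5e^(3x²/2)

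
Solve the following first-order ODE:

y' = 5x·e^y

Separating variables and integrating:
-e^(-y) = 5x²/2 + C

General solution: y = -ln(C - 5x²/2)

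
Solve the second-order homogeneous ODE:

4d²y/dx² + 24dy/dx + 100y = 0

Characteristic equation: 4r² + 24r + 100 = 0
Divide by 4: r² + 6r + 25 = 0
Roots: r = -3 ± 4i (complex conjugates)
General solution: y = e^(-3x)(C₁cos(4x) + C₂sin(4x))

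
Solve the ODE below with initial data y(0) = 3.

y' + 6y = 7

General solution: y = 7/6 + Ce^(-6x)
Applying y(0) = 3: C = 3 - 7/6 = 11/6
Particular solution: y = 7/6 + (11/6)e^(-6x)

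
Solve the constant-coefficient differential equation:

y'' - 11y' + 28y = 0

Characteristic equation: r² - 11r + 28 = 0
Roots: r = 7, 4 (distinct real)
General solution: y = C₁e^(7x) + C₂e^(4x)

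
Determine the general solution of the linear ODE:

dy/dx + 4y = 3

Using integrating factor method:

General solution: y = 3/4 + Ce^(-4x)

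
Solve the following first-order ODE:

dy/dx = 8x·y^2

Separating variables and integrating:
-1/y = 4x^2 + C

General solution: y^-1 = -4x^2 + C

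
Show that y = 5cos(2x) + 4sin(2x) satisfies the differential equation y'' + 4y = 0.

Verification:
y'' = -20cos(2x) - 16sin(2x)
y'' + 4y = 0 ✓

Yes, it is a solution.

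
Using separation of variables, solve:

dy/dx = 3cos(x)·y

Separating variables and integrating:
ln|y| = 3sin(x) + C

General solution: y = Ce^(3sin(x))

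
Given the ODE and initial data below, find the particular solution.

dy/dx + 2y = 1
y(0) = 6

General solution: y = 1/2 + Ce^(-2x)
Applying y(0) = 6: C = 6 - 1/2 = 11/2
Particular solution: y = 1/2 + (11/2)e^(-2x)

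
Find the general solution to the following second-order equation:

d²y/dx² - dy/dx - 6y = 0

Characteristic equation: r² - r - 6 = 0
Roots: r = 3, -2 (distinct real)
General solution: y = C₁e^(3x) + C₂e^(-2x)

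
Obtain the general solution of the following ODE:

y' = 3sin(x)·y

Separating variables and integrating:
ln|y| = -3cos(x) + C

General solution: y = Ce^(-3cos(x))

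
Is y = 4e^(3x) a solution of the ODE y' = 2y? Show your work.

Verification:
y = 4e^(3x)
y' = 12e^(3x)
But 2y = 8e^(3x)
y' ≠ 2y — the derivative does not match

No, it is not a solution.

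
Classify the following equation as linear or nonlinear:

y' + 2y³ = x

Nonlinear (y³ term)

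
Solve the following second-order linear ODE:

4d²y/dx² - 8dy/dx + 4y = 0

Characteristic equation: 4r² - 8r + 4 = 0
Divide by 4: r² - 2r + 1 = 0
Factored: (r - 1)² = 0
Repeated root: r = 1
General solution: y = (C₁ + C₂x)e^x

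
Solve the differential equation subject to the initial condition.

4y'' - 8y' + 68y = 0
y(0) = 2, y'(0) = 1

General solution: y = e^x(C₁cos(4x) + C₂sin(4x))
Complex roots r = 1 ± 4i
Applying ICs: C₁ = 2, C₂ = -1/4
Particular solution: y = e^x(2cos(4x) - (1/4)sin(4x))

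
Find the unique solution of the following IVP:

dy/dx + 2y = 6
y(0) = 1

General solution: y = 3 + Ce^(-2x)
Applying y(0) = 1: C = 1 - 3 = -2
Particular solution: y = 3 - 2e^(-2x)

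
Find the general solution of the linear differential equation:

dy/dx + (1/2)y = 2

Using integrating factor method:

General solution: y = 4 + Ce^(-x/2)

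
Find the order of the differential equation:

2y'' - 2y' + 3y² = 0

The order is 2 (highest derivative is of order 2).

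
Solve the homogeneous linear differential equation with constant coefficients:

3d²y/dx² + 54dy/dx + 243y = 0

Characteristic equation: 3r² + 54r + 243 = 0
Divide by 3: r² + 18r + 81 = 0
Factored: (r + 9)² = 0
Repeated root: r = -9
General solution: y = (C₁ + C₂x)e^(-9x)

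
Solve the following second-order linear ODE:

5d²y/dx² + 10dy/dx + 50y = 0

Characteristic equation: 5r² + 10r + 50 = 0
Divide by 5: r² + 2r + 10 = 0
Roots: r = -1 ± 3i (complex conjugates)
General solution: y = e^(-x)(C₁cos(3x) + C₂sin(3x))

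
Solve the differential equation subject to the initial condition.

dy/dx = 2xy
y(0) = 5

General solution: y = Ce^(x²)
Applying IC y(0) = 5:
Particular solution: y = 5e^(x²)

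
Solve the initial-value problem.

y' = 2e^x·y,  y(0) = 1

General solution: y = Ce^(2e^x)
Applying IC y(0) = 1:
Particular solution: y = e^(2(e^x - 1))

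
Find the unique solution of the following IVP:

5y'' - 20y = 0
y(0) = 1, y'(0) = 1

General solution: y = C₁e^(2x) + C₂e^(-2x)
Applying ICs: C₁ = 3/4, C₂ = 1/4
Particular solution: y = (3/4)e^(2x) + (1/4)e^(-2x)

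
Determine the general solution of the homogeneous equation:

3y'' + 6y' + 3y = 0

Characteristic equation: 3r² + 6r + 3 = 0
Divide by 3: r² + 2r + 1 = 0
Factored: (r + 1)² = 0
Repeated root: r = -1
General solution: y = (C₁ + C₂x)e^(-x)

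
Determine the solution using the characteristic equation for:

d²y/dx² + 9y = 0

Characteristic equation: r² + 9 = 0
Roots: r = ±3i (complex conjugates)
General solution: y = C₁cos(3x) + C₂sin(3x)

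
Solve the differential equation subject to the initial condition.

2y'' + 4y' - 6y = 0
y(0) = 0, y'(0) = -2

General solution: y = C₁e^x + C₂e^(-3x)
Applying ICs: C₁ = -1/2, C₂ = 1/2
Particular solution: y = -(1/2)e^x + (1/2)e^(-3x)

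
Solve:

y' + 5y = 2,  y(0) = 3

General solution: y = 2/5 + Ce^(-5x)
Applying y(0) = 3: C = 3 - 2/5 = 13/5
Particular solution: y = 2/5 + (13/5)e^(-5x)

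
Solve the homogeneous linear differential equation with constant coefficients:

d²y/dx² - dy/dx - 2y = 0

Characteristic equation: r² - r - 2 = 0
Roots: r = 2, -1 (distinct real)
General solution: y = C₁e^(2x) + C₂e^(-x)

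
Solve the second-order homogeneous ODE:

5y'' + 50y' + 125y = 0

Characteristic equation: 5r² + 50r + 125 = 0
Divide by 5: r² + 10r + 25 = 0
Factored: (r + 5)² = 0
Repeated root: r = -5
General solution: y = (C₁ + C₂x)e^(-5x)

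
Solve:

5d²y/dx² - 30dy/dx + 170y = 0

Characteristic equation: 5r² - 30r + 170 = 0
Divide by 5: r² - 6r + 34 = 0
Roots: r = 3 ± 5i (complex conjugates)
General solution: y = e^(3x)(C₁cos(5x) + C₂sin(5x))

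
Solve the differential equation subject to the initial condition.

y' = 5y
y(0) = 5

General solution: y = Ce^(5x)
Applying IC y(0) = 5:
Particular solution: y = 5e^(5x)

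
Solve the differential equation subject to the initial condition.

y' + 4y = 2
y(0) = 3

General solution: y = 1/2 + Ce^(-4x)
Applying y(0) = 3: C = 3 - 1/2 = 5/2
Particular solution: y = 1/2 + (5/2)e^(-4x)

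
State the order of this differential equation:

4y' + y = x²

The order is 1 (highest derivative is of order 1).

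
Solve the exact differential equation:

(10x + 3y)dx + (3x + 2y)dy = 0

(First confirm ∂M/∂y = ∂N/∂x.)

Verify exactness: ∂M/∂y = ∂N/∂x ✓
Find F(x,y) such that ∂F/∂x = M, ∂F/∂y = N
Solution: 5x² + 3xy + y² = C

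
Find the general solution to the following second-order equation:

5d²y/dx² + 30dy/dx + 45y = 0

Characteristic equation: 5r² + 30r + 45 = 0
Divide by 5: r² + 6r + 9 = 0
Factored: (r + 3)² = 0
Repeated root: r = -3
General solution: y = (C₁ + C₂x)e^(-3x)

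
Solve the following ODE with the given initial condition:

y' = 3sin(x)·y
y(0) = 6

General solution: y = Ce^(-3cos(x))
Applying IC y(0) = 6:
Particular solution: y = 6e^(3(1-cos(x)))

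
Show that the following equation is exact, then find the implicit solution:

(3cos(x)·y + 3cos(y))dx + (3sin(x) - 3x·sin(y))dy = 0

Verify exactness: ∂M/∂y = ∂N/∂x ✓
Find F(x,y) such that ∂F/∂x = M, ∂F/∂y = N
Solution: 3sin(x)·y + 3x·cos(y) = C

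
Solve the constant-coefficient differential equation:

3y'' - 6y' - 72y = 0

Characteristic equation: 3r² - 6r - 72 = 0
Divide by 3: r² - 2r - 24 = 0
Roots: r = 6, -4 (distinct real)
General solution: y = C₁e^(6x) + C₂e^(-4x)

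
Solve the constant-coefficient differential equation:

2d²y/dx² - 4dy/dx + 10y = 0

Characteristic equation: 2r² - 4r + 10 = 0
Divide by 2: r² - 2r + 5 = 0
Roots: r = 1 ± 2i (complex conjugates)
General solution: y = e^x(C₁cos(2x) + C₂sin(2x))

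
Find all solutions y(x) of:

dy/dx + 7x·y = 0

Using integrating factor method:

General solution: y = Ce^(-7x^2/2)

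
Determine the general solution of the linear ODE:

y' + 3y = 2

Using integrating factor method:

General solution: y = 2/3 + Ce^(-3x)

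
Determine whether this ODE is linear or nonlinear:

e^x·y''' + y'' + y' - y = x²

Linear (y and its derivatives appear to the first power only, no products of y terms)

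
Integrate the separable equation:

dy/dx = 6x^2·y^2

Separating variables and integrating:
-1/y = 2x^3 + C

General solution: y^-1 = -2x^3 + C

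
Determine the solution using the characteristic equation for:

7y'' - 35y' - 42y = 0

Characteristic equation: 7r² - 35r - 42 = 0
Divide by 7: r² - 5r - 6 = 0
Roots: r = 6, -1 (distinct real)
General solution: y = C₁e^(6x) + C₂e^(-x)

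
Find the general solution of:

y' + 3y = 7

Using integrating factor method:

General solution: y = 7/3 + Ce^(-3x)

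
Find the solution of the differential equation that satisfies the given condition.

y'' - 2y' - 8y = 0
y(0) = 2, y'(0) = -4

General solution: y = C₁e^(4x) + C₂e^(-2x)
Applying ICs: C₁ = 0, C₂ = 2
Particular solution: y = 2e^(-2x)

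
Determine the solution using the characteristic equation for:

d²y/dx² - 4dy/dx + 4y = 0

Characteristic equation: r² - 4r + 4 = 0
Factored: (r - 2)² = 0
Repeated root: r = 2
General solution: y = (C₁ + C₂x)e^(2x)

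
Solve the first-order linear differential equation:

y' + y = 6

Using integrating factor method:

General solution: y = 6 + Ce^(-x)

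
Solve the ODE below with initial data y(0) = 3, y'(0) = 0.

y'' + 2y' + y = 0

General solution: y = (C₁ + C₂x)e^(-x)
Repeated root r = -1
Applying ICs: C₁ = 3, C₂ = 3
Particular solution: y = (3 + 3x)e^(-x)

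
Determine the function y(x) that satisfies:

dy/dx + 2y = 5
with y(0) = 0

General solution: y = 5/2 + Ce^(-2x)
Applying y(0) = 0: C = 0 - 5/2 = -5/2
Particular solution: y = 5/2 - (5/2)e^(-2x)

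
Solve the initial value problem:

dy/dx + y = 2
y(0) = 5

General solution: y = 2 + Ce^(-x)
Applying y(0) = 5: C = 5 - 2 = 3
Particular solution: y = 2 + 3e^(-x)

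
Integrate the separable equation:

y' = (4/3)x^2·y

Separating variables and integrating:
ln|y| = 4x^3/9 + C

General solution: y = Ce^(4x^3/9)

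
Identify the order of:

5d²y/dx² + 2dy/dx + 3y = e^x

The order is 2 (highest derivative is of order 2).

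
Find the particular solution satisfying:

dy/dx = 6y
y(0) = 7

General solution: y = Ce^(6x)
Applying IC y(0) = 7:
Particular solution: y = 7e^(6x)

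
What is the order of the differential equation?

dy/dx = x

The order is 1 (highest derivative is of order 1).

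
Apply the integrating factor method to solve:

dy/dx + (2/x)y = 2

Using integrating factor method:

General solution: y = (2/3)x + Cx^(-2)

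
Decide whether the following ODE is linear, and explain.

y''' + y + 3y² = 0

Nonlinear (y² term)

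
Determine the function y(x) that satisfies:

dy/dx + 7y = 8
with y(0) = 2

General solution: y = 8/7 + Ce^(-7x)
Applying y(0) = 2: C = 2 - 8/7 = 6/7
Particular solution: y = 8/7 + (6/7)e^(-7x)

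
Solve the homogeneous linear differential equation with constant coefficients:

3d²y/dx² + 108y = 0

Characteristic equation: 3r² + 108 = 0
Divide by 3: r² + 36 = 0
Roots: r = ±6i (complex conjugates)
General solution: y = C₁cos(6x) + C₂sin(6x)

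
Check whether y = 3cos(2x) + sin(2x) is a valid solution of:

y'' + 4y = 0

Verification:
y'' = -12cos(2x) - 4sin(2x)
y'' + 4y = 0 ✓

Yes, it is a solution.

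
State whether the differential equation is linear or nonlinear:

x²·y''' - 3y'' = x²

Linear (y and its derivatives appear to the first power only, no products of y terms)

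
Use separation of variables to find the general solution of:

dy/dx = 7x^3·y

Separating variables and integrating:
ln|y| = 7x^4/4 + C

General solution: y = Ce^(7x^4/4)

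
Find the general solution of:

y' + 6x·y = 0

Using integrating factor method:

General solution: y = Ce^(-3x^2)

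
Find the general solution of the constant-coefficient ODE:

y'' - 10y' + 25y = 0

Characteristic equation: r² - 10r + 25 = 0
Factored: (r - 5)² = 0
Repeated root: r = 5
General solution: y = (C₁ + C₂x)e^(5x)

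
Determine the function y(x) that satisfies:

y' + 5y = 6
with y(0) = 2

General solution: y = 6/5 + Ce^(-5x)
Applying y(0) = 2: C = 2 - 6/5 = 4/5
Particular solution: y = 6/5 + (4/5)e^(-5x)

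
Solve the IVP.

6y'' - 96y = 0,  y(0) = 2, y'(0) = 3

General solution: y = C₁e^(4x) + C₂e^(-4x)
Applying ICs: C₁ = 11/8, C₂ = 5/8
Particular solution: y = (11/8)e^(4x) + (5/8)e^(-4x)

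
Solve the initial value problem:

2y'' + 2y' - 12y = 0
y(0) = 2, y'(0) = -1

General solution: y = C₁e^(2x) + C₂e^(-3x)
Applying ICs: C₁ = 1, C₂ = 1
Particular solution: y = e^(2x) + e^(-3x)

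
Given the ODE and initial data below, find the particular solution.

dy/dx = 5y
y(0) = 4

General solution: y = Ce^(5x)
Applying IC y(0) = 4:
Particular solution: y = 4e^(5x)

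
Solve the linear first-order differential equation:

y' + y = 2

Using integrating factor method:

General solution: y = 2 + Ce^(-x)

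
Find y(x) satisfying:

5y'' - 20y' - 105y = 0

Characteristic equation: 5r² - 20r - 105 = 0
Divide by 5: r² - 4r - 21 = 0
Roots: r = 7, -3 (distinct real)
General solution: y = C₁e^(7x) + C₂e^(-3x)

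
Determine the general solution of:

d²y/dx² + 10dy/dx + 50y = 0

Characteristic equation: r² + 10r + 50 = 0
Roots: r = -5 ± 5i (complex conjugates)
General solution: y = e^(-5x)(C₁cos(5x) + C₂sin(5x))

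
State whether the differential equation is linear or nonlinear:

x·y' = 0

Linear (y and its derivatives appear to the first power only, no products of y terms)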